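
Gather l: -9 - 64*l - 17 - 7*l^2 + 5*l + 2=-7*l^2 - 59*l - 24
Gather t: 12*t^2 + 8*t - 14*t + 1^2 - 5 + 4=12*t^2 - 6*t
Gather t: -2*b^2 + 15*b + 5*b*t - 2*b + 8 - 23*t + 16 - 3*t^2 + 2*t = -2*b^2 + 13*b - 3*t^2 + t*(5*b - 21) + 24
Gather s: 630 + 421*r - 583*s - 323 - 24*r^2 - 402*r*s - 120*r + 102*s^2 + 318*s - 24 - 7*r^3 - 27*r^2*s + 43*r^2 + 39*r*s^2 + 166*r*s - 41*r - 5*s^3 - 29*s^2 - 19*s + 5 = -7*r^3 + 19*r^2 + 260*r - 5*s^3 + s^2*(39*r + 73) + s*(-27*r^2 - 236*r - 284) + 288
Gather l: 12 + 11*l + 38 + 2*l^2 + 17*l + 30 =2*l^2 + 28*l + 80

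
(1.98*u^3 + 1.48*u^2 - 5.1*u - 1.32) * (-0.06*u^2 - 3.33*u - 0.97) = -0.1188*u^5 - 6.6822*u^4 - 6.543*u^3 + 15.6266*u^2 + 9.3426*u + 1.2804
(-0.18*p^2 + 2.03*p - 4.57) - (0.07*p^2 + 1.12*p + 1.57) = -0.25*p^2 + 0.91*p - 6.14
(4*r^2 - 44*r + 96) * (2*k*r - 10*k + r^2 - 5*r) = 8*k*r^3 - 128*k*r^2 + 632*k*r - 960*k + 4*r^4 - 64*r^3 + 316*r^2 - 480*r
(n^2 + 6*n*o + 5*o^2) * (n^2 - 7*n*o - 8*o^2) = n^4 - n^3*o - 45*n^2*o^2 - 83*n*o^3 - 40*o^4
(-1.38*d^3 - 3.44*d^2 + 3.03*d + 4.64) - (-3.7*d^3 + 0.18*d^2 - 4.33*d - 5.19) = 2.32*d^3 - 3.62*d^2 + 7.36*d + 9.83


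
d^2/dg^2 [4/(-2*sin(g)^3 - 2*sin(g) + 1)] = 8*(18*sin(g)^6 - 20*sin(g)^4 + 9*sin(g)^3 - 10*sin(g)^2 - 5*sin(g) - 4)/(2*sin(g)^3 + 2*sin(g) - 1)^3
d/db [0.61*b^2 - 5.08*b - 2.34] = 1.22*b - 5.08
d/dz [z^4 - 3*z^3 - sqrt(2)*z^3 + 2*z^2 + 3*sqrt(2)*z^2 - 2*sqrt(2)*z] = 4*z^3 - 9*z^2 - 3*sqrt(2)*z^2 + 4*z + 6*sqrt(2)*z - 2*sqrt(2)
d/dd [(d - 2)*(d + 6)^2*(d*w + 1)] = (d + 6)*(w*(d - 2)*(d + 6) + 2*(d - 2)*(d*w + 1) + (d + 6)*(d*w + 1))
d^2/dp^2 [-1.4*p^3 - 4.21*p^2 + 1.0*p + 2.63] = -8.4*p - 8.42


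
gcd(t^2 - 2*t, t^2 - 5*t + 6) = t - 2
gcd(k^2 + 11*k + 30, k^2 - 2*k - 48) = k + 6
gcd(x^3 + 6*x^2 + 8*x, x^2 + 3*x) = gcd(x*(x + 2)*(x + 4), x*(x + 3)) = x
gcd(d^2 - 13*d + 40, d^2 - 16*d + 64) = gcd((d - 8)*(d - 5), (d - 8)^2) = d - 8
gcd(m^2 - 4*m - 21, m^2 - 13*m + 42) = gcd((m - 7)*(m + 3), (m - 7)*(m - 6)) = m - 7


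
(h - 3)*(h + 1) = h^2 - 2*h - 3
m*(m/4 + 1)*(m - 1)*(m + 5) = m^4/4 + 2*m^3 + 11*m^2/4 - 5*m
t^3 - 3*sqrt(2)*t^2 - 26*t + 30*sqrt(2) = (t - 5*sqrt(2))*(t - sqrt(2))*(t + 3*sqrt(2))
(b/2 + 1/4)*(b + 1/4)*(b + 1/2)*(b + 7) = b^4/2 + 33*b^3/8 + 37*b^2/8 + 57*b/32 + 7/32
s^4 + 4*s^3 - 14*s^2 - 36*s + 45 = (s - 3)*(s - 1)*(s + 3)*(s + 5)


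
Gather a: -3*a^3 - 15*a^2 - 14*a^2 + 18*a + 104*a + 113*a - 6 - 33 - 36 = -3*a^3 - 29*a^2 + 235*a - 75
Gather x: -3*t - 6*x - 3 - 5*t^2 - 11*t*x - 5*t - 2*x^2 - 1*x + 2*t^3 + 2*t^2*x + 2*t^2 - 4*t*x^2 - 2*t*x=2*t^3 - 3*t^2 - 8*t + x^2*(-4*t - 2) + x*(2*t^2 - 13*t - 7) - 3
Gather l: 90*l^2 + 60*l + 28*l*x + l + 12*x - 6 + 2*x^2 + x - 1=90*l^2 + l*(28*x + 61) + 2*x^2 + 13*x - 7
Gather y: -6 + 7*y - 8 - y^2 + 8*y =-y^2 + 15*y - 14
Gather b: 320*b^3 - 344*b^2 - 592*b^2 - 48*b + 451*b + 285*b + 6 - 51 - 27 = 320*b^3 - 936*b^2 + 688*b - 72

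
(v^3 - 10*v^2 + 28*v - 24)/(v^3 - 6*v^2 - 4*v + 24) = (v - 2)/(v + 2)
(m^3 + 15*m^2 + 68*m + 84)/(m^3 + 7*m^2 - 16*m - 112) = (m^2 + 8*m + 12)/(m^2 - 16)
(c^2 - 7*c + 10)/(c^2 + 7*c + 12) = (c^2 - 7*c + 10)/(c^2 + 7*c + 12)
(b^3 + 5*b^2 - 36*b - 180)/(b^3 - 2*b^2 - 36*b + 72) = (b + 5)/(b - 2)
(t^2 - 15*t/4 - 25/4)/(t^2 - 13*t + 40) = (t + 5/4)/(t - 8)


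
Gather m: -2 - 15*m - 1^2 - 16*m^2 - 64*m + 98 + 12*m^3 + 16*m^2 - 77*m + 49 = 12*m^3 - 156*m + 144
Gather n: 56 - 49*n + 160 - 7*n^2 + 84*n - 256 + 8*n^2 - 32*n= n^2 + 3*n - 40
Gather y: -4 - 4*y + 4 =-4*y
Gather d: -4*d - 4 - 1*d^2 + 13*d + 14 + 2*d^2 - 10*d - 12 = d^2 - d - 2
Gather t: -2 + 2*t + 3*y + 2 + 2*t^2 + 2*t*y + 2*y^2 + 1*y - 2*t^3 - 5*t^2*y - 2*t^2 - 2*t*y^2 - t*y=-2*t^3 - 5*t^2*y + t*(-2*y^2 + y + 2) + 2*y^2 + 4*y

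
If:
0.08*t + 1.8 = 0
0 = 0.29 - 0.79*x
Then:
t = -22.50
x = 0.37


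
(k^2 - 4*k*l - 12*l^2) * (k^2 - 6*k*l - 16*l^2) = k^4 - 10*k^3*l - 4*k^2*l^2 + 136*k*l^3 + 192*l^4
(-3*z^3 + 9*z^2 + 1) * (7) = -21*z^3 + 63*z^2 + 7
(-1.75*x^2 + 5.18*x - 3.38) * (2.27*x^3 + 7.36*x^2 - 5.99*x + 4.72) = -3.9725*x^5 - 1.1214*x^4 + 40.9347*x^3 - 64.165*x^2 + 44.6958*x - 15.9536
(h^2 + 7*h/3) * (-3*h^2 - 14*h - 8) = -3*h^4 - 21*h^3 - 122*h^2/3 - 56*h/3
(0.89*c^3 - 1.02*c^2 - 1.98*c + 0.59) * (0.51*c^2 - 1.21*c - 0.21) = 0.4539*c^5 - 1.5971*c^4 + 0.0374999999999999*c^3 + 2.9109*c^2 - 0.2981*c - 0.1239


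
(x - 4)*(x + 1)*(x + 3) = x^3 - 13*x - 12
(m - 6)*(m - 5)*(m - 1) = m^3 - 12*m^2 + 41*m - 30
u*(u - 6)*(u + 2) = u^3 - 4*u^2 - 12*u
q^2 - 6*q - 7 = (q - 7)*(q + 1)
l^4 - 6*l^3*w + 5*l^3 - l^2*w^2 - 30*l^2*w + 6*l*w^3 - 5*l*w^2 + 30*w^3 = (l + 5)*(l - 6*w)*(l - w)*(l + w)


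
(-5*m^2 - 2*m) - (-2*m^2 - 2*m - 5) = 5 - 3*m^2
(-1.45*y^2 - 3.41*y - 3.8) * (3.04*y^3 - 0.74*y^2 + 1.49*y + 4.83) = -4.408*y^5 - 9.2934*y^4 - 11.1891*y^3 - 9.2724*y^2 - 22.1323*y - 18.354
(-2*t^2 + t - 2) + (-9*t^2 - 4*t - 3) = -11*t^2 - 3*t - 5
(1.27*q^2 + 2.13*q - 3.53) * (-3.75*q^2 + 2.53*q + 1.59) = -4.7625*q^4 - 4.7744*q^3 + 20.6457*q^2 - 5.5442*q - 5.6127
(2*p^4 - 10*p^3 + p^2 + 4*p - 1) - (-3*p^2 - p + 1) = 2*p^4 - 10*p^3 + 4*p^2 + 5*p - 2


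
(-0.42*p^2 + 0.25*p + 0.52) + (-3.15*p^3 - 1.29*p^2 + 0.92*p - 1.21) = -3.15*p^3 - 1.71*p^2 + 1.17*p - 0.69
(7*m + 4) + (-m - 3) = 6*m + 1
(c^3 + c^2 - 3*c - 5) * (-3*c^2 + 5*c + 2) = -3*c^5 + 2*c^4 + 16*c^3 + 2*c^2 - 31*c - 10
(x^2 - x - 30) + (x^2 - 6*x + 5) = 2*x^2 - 7*x - 25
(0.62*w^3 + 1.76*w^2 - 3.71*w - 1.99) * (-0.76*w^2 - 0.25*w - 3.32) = -0.4712*w^5 - 1.4926*w^4 + 0.3212*w^3 - 3.4033*w^2 + 12.8147*w + 6.6068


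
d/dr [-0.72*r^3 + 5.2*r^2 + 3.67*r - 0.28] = -2.16*r^2 + 10.4*r + 3.67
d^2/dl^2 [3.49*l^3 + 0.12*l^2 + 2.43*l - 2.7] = 20.94*l + 0.24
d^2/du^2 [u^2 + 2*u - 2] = 2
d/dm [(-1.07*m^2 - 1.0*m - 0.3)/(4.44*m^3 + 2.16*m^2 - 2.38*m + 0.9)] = (4.7508*m^4 + 8.88*m^3 + 8.7026*m^2 - 0.63*m - 1.614)/(19.7136*m^6 + 19.1808*m^5 - 16.4688*m^4 - 2.2896*m^3 + 9.5524*m^2 - 4.284*m + 0.81)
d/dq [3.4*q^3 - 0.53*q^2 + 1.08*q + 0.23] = 10.2*q^2 - 1.06*q + 1.08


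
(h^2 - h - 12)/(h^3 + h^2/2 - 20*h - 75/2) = 2*(h - 4)/(2*h^2 - 5*h - 25)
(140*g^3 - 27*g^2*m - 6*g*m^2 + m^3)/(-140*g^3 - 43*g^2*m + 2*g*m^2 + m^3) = (-4*g + m)/(4*g + m)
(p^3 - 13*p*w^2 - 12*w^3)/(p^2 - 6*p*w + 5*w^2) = (p^3 - 13*p*w^2 - 12*w^3)/(p^2 - 6*p*w + 5*w^2)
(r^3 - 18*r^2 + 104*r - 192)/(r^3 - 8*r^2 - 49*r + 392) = (r^2 - 10*r + 24)/(r^2 - 49)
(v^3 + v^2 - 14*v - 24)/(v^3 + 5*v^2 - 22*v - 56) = (v + 3)/(v + 7)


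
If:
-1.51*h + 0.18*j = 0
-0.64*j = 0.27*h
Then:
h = 0.00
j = 0.00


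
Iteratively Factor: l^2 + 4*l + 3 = (l + 3)*(l + 1)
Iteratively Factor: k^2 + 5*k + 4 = (k + 1)*(k + 4)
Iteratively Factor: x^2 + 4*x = (x)*(x + 4)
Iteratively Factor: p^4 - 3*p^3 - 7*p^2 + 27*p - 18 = (p - 3)*(p^3 - 7*p + 6) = (p - 3)*(p + 3)*(p^2 - 3*p + 2) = (p - 3)*(p - 2)*(p + 3)*(p - 1)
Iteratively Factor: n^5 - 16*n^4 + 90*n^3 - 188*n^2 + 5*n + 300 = (n + 1)*(n^4 - 17*n^3 + 107*n^2 - 295*n + 300) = (n - 3)*(n + 1)*(n^3 - 14*n^2 + 65*n - 100) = (n - 5)*(n - 3)*(n + 1)*(n^2 - 9*n + 20) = (n - 5)^2*(n - 3)*(n + 1)*(n - 4)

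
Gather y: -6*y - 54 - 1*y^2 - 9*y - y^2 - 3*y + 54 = -2*y^2 - 18*y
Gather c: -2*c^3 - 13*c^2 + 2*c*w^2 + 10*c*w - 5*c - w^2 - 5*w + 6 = -2*c^3 - 13*c^2 + c*(2*w^2 + 10*w - 5) - w^2 - 5*w + 6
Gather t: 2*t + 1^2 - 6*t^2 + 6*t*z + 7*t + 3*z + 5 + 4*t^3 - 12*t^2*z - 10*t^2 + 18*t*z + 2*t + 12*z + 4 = 4*t^3 + t^2*(-12*z - 16) + t*(24*z + 11) + 15*z + 10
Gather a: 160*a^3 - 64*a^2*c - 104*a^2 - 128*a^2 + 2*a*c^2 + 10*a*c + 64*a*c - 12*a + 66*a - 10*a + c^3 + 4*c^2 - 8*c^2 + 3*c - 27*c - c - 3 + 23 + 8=160*a^3 + a^2*(-64*c - 232) + a*(2*c^2 + 74*c + 44) + c^3 - 4*c^2 - 25*c + 28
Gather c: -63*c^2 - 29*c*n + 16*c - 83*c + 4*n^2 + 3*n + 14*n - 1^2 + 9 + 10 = -63*c^2 + c*(-29*n - 67) + 4*n^2 + 17*n + 18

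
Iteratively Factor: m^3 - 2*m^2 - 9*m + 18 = (m + 3)*(m^2 - 5*m + 6) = (m - 3)*(m + 3)*(m - 2)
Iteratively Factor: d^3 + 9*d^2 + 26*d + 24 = (d + 3)*(d^2 + 6*d + 8) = (d + 2)*(d + 3)*(d + 4)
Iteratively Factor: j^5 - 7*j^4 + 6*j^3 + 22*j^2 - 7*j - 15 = (j - 1)*(j^4 - 6*j^3 + 22*j + 15) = (j - 3)*(j - 1)*(j^3 - 3*j^2 - 9*j - 5) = (j - 3)*(j - 1)*(j + 1)*(j^2 - 4*j - 5) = (j - 5)*(j - 3)*(j - 1)*(j + 1)*(j + 1)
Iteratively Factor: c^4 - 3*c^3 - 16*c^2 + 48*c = (c - 4)*(c^3 + c^2 - 12*c) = (c - 4)*(c + 4)*(c^2 - 3*c) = (c - 4)*(c - 3)*(c + 4)*(c)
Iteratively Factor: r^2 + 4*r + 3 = (r + 3)*(r + 1)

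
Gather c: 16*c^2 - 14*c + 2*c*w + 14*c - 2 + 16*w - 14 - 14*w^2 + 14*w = 16*c^2 + 2*c*w - 14*w^2 + 30*w - 16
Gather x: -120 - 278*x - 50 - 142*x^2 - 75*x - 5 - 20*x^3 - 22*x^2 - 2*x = -20*x^3 - 164*x^2 - 355*x - 175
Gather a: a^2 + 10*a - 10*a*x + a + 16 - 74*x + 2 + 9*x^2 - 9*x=a^2 + a*(11 - 10*x) + 9*x^2 - 83*x + 18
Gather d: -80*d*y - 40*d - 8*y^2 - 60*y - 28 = d*(-80*y - 40) - 8*y^2 - 60*y - 28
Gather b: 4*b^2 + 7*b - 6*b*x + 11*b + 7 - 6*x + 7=4*b^2 + b*(18 - 6*x) - 6*x + 14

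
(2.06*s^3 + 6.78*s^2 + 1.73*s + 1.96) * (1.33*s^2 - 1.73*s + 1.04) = 2.7398*s^5 + 5.4536*s^4 - 7.2861*s^3 + 6.6651*s^2 - 1.5916*s + 2.0384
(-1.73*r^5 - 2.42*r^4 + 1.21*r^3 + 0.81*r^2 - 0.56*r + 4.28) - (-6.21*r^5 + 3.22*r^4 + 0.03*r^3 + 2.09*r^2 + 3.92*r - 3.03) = 4.48*r^5 - 5.64*r^4 + 1.18*r^3 - 1.28*r^2 - 4.48*r + 7.31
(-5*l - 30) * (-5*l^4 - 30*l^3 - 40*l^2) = 25*l^5 + 300*l^4 + 1100*l^3 + 1200*l^2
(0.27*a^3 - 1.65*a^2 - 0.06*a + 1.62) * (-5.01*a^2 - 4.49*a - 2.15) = -1.3527*a^5 + 7.0542*a^4 + 7.1286*a^3 - 4.2993*a^2 - 7.1448*a - 3.483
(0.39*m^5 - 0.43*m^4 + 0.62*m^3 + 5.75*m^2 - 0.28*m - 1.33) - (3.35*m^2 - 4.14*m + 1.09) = 0.39*m^5 - 0.43*m^4 + 0.62*m^3 + 2.4*m^2 + 3.86*m - 2.42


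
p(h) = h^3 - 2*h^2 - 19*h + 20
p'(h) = 3*h^2 - 4*h - 19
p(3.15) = -28.44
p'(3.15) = -1.83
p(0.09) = 18.27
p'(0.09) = -19.34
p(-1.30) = 39.12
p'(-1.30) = -8.73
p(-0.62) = 30.77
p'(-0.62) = -15.37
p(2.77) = -26.72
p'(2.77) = -7.06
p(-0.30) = 25.49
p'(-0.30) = -17.53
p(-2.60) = 38.30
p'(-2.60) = 11.68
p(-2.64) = 37.82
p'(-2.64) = 12.47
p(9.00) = 416.00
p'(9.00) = 188.00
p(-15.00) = -3520.00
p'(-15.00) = 716.00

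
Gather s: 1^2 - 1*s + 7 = 8 - s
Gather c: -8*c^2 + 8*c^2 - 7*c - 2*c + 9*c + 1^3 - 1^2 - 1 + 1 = 0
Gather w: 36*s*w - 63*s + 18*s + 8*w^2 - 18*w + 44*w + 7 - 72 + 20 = -45*s + 8*w^2 + w*(36*s + 26) - 45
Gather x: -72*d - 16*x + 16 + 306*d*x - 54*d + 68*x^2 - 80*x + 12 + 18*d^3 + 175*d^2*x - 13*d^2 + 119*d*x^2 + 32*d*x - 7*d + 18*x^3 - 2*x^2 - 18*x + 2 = 18*d^3 - 13*d^2 - 133*d + 18*x^3 + x^2*(119*d + 66) + x*(175*d^2 + 338*d - 114) + 30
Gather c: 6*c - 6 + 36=6*c + 30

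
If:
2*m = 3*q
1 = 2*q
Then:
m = 3/4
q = 1/2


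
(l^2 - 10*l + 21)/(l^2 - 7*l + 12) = (l - 7)/(l - 4)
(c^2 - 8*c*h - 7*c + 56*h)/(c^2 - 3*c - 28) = (c - 8*h)/(c + 4)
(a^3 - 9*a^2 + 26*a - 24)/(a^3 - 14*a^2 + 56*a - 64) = (a - 3)/(a - 8)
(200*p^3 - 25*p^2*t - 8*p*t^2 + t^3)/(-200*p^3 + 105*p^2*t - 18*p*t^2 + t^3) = (-5*p - t)/(5*p - t)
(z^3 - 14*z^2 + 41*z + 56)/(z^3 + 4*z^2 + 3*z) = (z^2 - 15*z + 56)/(z*(z + 3))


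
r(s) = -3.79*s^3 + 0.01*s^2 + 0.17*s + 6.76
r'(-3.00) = -102.22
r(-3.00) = 108.67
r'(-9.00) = -920.98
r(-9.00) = 2768.95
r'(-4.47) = -227.10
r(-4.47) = 344.70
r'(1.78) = -35.82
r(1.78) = -14.28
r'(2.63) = -78.42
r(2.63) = -61.67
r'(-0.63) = -4.36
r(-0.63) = 7.60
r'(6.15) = -429.75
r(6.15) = -873.40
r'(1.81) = -37.04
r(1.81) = -15.37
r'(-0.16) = -0.12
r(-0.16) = 6.75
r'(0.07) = 0.12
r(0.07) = 6.77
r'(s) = -11.37*s^2 + 0.02*s + 0.17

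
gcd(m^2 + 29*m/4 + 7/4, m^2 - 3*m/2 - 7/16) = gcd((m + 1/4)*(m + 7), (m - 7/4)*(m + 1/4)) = m + 1/4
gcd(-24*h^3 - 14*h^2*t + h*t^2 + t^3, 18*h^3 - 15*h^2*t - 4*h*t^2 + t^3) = 3*h + t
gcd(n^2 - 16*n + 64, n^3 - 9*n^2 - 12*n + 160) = n - 8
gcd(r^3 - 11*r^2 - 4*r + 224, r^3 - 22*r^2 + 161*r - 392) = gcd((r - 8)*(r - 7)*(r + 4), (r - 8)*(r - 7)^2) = r^2 - 15*r + 56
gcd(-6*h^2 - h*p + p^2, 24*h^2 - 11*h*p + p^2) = -3*h + p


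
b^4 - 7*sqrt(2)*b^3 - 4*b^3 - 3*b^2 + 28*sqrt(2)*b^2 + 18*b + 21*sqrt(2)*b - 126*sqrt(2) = (b - 3)^2*(b + 2)*(b - 7*sqrt(2))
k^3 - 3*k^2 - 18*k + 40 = (k - 5)*(k - 2)*(k + 4)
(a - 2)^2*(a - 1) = a^3 - 5*a^2 + 8*a - 4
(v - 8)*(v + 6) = v^2 - 2*v - 48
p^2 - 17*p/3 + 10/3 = (p - 5)*(p - 2/3)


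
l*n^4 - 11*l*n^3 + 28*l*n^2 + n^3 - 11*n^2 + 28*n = n*(n - 7)*(n - 4)*(l*n + 1)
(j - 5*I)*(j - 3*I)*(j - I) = j^3 - 9*I*j^2 - 23*j + 15*I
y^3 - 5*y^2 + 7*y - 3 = (y - 3)*(y - 1)^2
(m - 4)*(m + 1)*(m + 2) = m^3 - m^2 - 10*m - 8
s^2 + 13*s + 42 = (s + 6)*(s + 7)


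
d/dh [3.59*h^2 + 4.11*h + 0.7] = 7.18*h + 4.11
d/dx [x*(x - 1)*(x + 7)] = 3*x^2 + 12*x - 7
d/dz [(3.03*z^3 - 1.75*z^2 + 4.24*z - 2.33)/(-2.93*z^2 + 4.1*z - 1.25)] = (-8.8779*z^4 + 24.846*z^3 - 6.1143*z^2 - 9.2788*z + 4.253)/(8.5849*z^4 - 24.026*z^3 + 24.135*z^2 - 10.25*z + 1.5625)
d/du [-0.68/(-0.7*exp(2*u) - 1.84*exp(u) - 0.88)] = (-0.952*exp(u) - 1.2512)*exp(u)/(0.7*exp(2*u) + 1.84*exp(u) + 0.88)^2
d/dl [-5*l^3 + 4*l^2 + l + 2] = -15*l^2 + 8*l + 1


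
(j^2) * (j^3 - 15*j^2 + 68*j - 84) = j^5 - 15*j^4 + 68*j^3 - 84*j^2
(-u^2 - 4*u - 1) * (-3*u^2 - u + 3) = 3*u^4 + 13*u^3 + 4*u^2 - 11*u - 3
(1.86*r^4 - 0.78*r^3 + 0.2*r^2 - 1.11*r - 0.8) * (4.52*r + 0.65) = 8.4072*r^5 - 2.3166*r^4 + 0.397*r^3 - 4.8872*r^2 - 4.3375*r - 0.52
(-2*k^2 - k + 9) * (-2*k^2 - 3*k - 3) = 4*k^4 + 8*k^3 - 9*k^2 - 24*k - 27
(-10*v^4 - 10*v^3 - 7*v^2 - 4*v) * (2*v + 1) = -20*v^5 - 30*v^4 - 24*v^3 - 15*v^2 - 4*v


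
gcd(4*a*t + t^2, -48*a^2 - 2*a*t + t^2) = 1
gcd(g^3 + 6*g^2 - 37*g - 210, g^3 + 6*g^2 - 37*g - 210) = g^3 + 6*g^2 - 37*g - 210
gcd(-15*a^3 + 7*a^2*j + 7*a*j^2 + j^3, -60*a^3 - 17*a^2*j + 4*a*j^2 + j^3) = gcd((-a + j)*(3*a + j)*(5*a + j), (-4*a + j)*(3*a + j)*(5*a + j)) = 15*a^2 + 8*a*j + j^2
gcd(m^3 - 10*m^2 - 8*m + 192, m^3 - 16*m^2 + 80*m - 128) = m - 8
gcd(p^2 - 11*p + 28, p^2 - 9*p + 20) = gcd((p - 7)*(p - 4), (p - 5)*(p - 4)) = p - 4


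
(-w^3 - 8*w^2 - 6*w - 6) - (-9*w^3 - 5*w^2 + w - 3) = 8*w^3 - 3*w^2 - 7*w - 3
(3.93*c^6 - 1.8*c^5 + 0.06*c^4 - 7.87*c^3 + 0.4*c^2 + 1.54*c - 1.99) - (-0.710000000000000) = 3.93*c^6 - 1.8*c^5 + 0.06*c^4 - 7.87*c^3 + 0.4*c^2 + 1.54*c - 1.28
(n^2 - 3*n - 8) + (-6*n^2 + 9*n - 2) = -5*n^2 + 6*n - 10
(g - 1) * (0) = 0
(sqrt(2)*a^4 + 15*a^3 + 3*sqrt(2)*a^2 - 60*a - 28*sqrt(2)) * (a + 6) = sqrt(2)*a^5 + 6*sqrt(2)*a^4 + 15*a^4 + 3*sqrt(2)*a^3 + 90*a^3 - 60*a^2 + 18*sqrt(2)*a^2 - 360*a - 28*sqrt(2)*a - 168*sqrt(2)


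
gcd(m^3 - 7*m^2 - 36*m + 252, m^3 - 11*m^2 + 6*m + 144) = m - 6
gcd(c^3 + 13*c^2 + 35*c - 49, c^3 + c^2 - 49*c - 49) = c + 7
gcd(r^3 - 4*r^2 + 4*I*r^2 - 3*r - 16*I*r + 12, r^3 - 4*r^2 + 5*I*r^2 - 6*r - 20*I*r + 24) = r^2 + r*(-4 + 3*I) - 12*I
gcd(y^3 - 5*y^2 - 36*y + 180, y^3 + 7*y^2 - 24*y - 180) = y^2 + y - 30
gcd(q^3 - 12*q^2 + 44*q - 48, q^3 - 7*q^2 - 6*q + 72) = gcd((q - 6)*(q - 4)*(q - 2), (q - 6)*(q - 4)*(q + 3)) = q^2 - 10*q + 24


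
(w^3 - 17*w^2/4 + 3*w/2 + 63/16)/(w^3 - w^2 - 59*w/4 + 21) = (w + 3/4)/(w + 4)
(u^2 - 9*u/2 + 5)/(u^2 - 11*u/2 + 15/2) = (u - 2)/(u - 3)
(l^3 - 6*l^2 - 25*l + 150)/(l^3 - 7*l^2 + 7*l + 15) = (l^2 - l - 30)/(l^2 - 2*l - 3)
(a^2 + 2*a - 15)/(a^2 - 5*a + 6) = (a + 5)/(a - 2)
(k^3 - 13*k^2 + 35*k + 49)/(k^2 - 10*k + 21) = (k^2 - 6*k - 7)/(k - 3)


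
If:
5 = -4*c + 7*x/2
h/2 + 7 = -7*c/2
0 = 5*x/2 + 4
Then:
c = -53/20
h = 91/20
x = -8/5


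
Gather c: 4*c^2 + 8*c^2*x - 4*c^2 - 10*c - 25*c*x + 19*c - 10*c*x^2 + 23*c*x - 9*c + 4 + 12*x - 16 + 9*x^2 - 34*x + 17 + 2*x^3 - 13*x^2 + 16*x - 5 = 8*c^2*x + c*(-10*x^2 - 2*x) + 2*x^3 - 4*x^2 - 6*x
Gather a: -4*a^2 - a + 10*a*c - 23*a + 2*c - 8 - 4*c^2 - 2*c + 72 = -4*a^2 + a*(10*c - 24) - 4*c^2 + 64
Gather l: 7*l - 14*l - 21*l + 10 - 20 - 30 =-28*l - 40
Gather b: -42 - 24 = -66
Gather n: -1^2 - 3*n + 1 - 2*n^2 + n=-2*n^2 - 2*n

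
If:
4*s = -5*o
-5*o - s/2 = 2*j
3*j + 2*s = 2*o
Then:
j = 0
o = 0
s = 0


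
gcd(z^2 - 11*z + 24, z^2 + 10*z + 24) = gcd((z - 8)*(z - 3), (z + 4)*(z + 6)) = 1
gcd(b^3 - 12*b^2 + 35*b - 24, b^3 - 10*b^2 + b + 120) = b - 8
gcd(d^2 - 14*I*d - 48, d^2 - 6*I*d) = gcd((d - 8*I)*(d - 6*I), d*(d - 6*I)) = d - 6*I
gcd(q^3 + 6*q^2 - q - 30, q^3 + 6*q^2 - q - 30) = q^3 + 6*q^2 - q - 30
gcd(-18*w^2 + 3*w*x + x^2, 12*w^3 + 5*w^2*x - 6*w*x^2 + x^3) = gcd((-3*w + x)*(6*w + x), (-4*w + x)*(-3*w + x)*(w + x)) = -3*w + x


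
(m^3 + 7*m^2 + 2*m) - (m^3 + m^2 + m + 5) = 6*m^2 + m - 5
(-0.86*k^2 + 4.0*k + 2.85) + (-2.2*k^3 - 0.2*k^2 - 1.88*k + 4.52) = -2.2*k^3 - 1.06*k^2 + 2.12*k + 7.37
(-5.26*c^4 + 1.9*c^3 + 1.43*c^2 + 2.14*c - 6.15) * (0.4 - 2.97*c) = 15.6222*c^5 - 7.747*c^4 - 3.4871*c^3 - 5.7838*c^2 + 19.1215*c - 2.46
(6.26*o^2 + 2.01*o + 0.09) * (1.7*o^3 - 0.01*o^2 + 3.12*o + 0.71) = 10.642*o^5 + 3.3544*o^4 + 19.6641*o^3 + 10.7149*o^2 + 1.7079*o + 0.0639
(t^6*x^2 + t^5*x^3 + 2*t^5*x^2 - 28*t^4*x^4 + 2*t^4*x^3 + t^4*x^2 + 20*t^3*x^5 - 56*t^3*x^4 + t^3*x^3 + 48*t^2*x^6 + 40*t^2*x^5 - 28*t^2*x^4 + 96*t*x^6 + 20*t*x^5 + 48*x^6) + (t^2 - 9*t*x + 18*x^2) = t^6*x^2 + t^5*x^3 + 2*t^5*x^2 - 28*t^4*x^4 + 2*t^4*x^3 + t^4*x^2 + 20*t^3*x^5 - 56*t^3*x^4 + t^3*x^3 + 48*t^2*x^6 + 40*t^2*x^5 - 28*t^2*x^4 + t^2 + 96*t*x^6 + 20*t*x^5 - 9*t*x + 48*x^6 + 18*x^2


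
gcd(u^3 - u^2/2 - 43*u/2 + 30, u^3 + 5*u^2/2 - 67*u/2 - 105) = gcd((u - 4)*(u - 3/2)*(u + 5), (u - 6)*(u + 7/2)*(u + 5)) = u + 5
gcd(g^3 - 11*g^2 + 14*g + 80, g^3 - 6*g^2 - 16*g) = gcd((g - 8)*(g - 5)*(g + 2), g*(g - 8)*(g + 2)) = g^2 - 6*g - 16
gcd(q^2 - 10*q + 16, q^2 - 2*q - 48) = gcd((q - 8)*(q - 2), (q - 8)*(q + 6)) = q - 8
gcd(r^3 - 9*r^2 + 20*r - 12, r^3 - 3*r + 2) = r - 1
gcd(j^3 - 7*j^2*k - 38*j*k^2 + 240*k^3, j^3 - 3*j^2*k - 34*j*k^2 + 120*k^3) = j^2 + j*k - 30*k^2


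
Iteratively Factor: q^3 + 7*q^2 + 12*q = (q + 3)*(q^2 + 4*q) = (q + 3)*(q + 4)*(q)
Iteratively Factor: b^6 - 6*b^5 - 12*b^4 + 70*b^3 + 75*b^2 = (b + 3)*(b^5 - 9*b^4 + 15*b^3 + 25*b^2) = (b - 5)*(b + 3)*(b^4 - 4*b^3 - 5*b^2) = (b - 5)^2*(b + 3)*(b^3 + b^2) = b*(b - 5)^2*(b + 3)*(b^2 + b) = b*(b - 5)^2*(b + 1)*(b + 3)*(b)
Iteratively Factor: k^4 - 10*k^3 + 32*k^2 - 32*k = (k)*(k^3 - 10*k^2 + 32*k - 32) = k*(k - 4)*(k^2 - 6*k + 8) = k*(k - 4)^2*(k - 2)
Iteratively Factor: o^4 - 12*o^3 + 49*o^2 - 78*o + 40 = (o - 5)*(o^3 - 7*o^2 + 14*o - 8) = (o - 5)*(o - 1)*(o^2 - 6*o + 8) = (o - 5)*(o - 2)*(o - 1)*(o - 4)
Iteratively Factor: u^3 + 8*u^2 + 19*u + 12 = (u + 3)*(u^2 + 5*u + 4) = (u + 1)*(u + 3)*(u + 4)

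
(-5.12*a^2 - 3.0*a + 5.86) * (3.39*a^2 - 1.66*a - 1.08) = -17.3568*a^4 - 1.6708*a^3 + 30.375*a^2 - 6.4876*a - 6.3288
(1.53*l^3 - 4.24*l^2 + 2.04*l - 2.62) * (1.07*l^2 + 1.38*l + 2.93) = 1.6371*l^5 - 2.4254*l^4 + 0.814500000000001*l^3 - 12.4114*l^2 + 2.3616*l - 7.6766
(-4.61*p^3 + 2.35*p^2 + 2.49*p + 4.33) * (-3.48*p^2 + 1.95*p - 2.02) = 16.0428*p^5 - 17.1675*p^4 + 5.2295*p^3 - 14.9599*p^2 + 3.4137*p - 8.7466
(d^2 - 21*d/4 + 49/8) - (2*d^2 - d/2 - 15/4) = -d^2 - 19*d/4 + 79/8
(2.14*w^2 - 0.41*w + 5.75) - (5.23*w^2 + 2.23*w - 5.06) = -3.09*w^2 - 2.64*w + 10.81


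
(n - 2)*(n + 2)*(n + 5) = n^3 + 5*n^2 - 4*n - 20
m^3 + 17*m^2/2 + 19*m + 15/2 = (m + 1/2)*(m + 3)*(m + 5)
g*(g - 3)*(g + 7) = g^3 + 4*g^2 - 21*g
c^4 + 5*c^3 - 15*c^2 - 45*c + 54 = (c - 3)*(c - 1)*(c + 3)*(c + 6)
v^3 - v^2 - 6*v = v*(v - 3)*(v + 2)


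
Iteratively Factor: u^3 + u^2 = (u + 1)*(u^2) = u*(u + 1)*(u)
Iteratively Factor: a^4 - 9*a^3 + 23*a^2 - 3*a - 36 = (a - 3)*(a^3 - 6*a^2 + 5*a + 12) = (a - 4)*(a - 3)*(a^2 - 2*a - 3) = (a - 4)*(a - 3)^2*(a + 1)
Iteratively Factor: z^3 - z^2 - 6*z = (z - 3)*(z^2 + 2*z) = (z - 3)*(z + 2)*(z)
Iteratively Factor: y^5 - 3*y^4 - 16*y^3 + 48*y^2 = (y - 4)*(y^4 + y^3 - 12*y^2) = y*(y - 4)*(y^3 + y^2 - 12*y) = y^2*(y - 4)*(y^2 + y - 12) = y^2*(y - 4)*(y + 4)*(y - 3)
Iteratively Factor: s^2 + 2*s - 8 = (s + 4)*(s - 2)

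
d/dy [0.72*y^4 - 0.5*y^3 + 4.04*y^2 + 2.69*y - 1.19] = 2.88*y^3 - 1.5*y^2 + 8.08*y + 2.69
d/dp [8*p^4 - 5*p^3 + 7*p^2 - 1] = p*(32*p^2 - 15*p + 14)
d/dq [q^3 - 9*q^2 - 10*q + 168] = 3*q^2 - 18*q - 10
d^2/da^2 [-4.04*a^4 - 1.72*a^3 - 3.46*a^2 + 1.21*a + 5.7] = -48.48*a^2 - 10.32*a - 6.92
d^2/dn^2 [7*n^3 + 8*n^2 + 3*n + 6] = 42*n + 16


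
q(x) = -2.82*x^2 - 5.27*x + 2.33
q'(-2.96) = 11.42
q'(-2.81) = 10.58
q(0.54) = -1.34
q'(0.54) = -8.32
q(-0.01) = 2.38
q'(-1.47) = 3.02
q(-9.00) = -178.66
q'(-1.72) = 4.43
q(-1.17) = 4.64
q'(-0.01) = -5.21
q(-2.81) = -5.13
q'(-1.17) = 1.33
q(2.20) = -22.91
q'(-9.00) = 45.49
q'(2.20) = -17.68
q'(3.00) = -22.19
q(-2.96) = -6.78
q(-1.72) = 3.05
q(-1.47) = 3.98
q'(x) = -5.64*x - 5.27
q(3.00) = -38.86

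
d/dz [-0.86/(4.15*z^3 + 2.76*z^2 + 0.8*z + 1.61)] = (10.707*z^2 + 4.7472*z + 0.688)/(4.15*z^3 + 2.76*z^2 + 0.8*z + 1.61)^2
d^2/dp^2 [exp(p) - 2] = exp(p)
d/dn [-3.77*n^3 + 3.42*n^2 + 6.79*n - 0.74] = -11.31*n^2 + 6.84*n + 6.79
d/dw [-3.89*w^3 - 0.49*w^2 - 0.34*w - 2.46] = -11.67*w^2 - 0.98*w - 0.34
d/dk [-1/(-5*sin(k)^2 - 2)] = -20*sin(2*k)/(5*cos(2*k) - 9)^2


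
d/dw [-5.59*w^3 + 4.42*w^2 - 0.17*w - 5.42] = -16.77*w^2 + 8.84*w - 0.17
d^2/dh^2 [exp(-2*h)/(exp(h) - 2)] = 4/(exp(3*h) - 2*exp(2*h)) + 5/(exp(h) - 2)^3 - 6*exp(-h)/(exp(h) - 2)^3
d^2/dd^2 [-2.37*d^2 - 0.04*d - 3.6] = -4.74000000000000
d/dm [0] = 0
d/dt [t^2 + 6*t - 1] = 2*t + 6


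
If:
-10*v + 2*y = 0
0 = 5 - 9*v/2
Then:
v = 10/9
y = 50/9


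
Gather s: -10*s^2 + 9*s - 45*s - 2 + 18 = -10*s^2 - 36*s + 16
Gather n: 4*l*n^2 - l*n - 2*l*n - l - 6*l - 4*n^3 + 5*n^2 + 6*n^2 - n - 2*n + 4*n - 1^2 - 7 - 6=-7*l - 4*n^3 + n^2*(4*l + 11) + n*(1 - 3*l) - 14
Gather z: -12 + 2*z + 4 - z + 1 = z - 7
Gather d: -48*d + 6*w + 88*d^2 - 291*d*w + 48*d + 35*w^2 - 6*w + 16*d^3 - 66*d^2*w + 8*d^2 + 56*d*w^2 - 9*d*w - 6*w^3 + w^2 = 16*d^3 + d^2*(96 - 66*w) + d*(56*w^2 - 300*w) - 6*w^3 + 36*w^2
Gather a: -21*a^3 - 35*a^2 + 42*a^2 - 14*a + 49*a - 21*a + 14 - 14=-21*a^3 + 7*a^2 + 14*a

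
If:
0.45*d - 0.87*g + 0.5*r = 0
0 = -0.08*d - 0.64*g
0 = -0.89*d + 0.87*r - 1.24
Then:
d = -0.67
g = 0.08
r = 0.74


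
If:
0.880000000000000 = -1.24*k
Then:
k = -0.71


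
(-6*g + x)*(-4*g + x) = 24*g^2 - 10*g*x + x^2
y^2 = y^2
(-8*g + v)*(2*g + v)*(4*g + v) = -64*g^3 - 40*g^2*v - 2*g*v^2 + v^3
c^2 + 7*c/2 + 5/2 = (c + 1)*(c + 5/2)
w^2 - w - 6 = (w - 3)*(w + 2)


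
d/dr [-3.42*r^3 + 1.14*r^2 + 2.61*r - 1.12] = -10.26*r^2 + 2.28*r + 2.61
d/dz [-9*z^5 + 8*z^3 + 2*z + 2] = -45*z^4 + 24*z^2 + 2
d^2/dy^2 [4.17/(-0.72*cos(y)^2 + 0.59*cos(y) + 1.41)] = (-8.646912*(1 - cos(y)^2)^2 + 5.314248*cos(y)^3 - 22.708569*cos(y)^2 - 7.159473*cos(y) + 20.016834)/(-0.72*cos(y)^2 + 0.59*cos(y) + 1.41)^3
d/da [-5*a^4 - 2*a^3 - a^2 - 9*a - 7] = -20*a^3 - 6*a^2 - 2*a - 9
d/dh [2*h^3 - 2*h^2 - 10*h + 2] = 6*h^2 - 4*h - 10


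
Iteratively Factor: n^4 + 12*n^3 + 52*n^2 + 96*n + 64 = (n + 4)*(n^3 + 8*n^2 + 20*n + 16) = (n + 4)^2*(n^2 + 4*n + 4) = (n + 2)*(n + 4)^2*(n + 2)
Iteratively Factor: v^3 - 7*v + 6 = (v - 1)*(v^2 + v - 6) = (v - 2)*(v - 1)*(v + 3)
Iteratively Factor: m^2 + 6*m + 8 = (m + 2)*(m + 4)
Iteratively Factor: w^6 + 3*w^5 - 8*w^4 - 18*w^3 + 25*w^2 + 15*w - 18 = (w - 2)*(w^5 + 5*w^4 + 2*w^3 - 14*w^2 - 3*w + 9) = (w - 2)*(w + 3)*(w^4 + 2*w^3 - 4*w^2 - 2*w + 3) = (w - 2)*(w + 1)*(w + 3)*(w^3 + w^2 - 5*w + 3) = (w - 2)*(w - 1)*(w + 1)*(w + 3)*(w^2 + 2*w - 3) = (w - 2)*(w - 1)^2*(w + 1)*(w + 3)*(w + 3)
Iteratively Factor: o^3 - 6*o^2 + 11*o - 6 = (o - 2)*(o^2 - 4*o + 3) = (o - 3)*(o - 2)*(o - 1)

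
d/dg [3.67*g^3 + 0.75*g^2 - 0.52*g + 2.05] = 11.01*g^2 + 1.5*g - 0.52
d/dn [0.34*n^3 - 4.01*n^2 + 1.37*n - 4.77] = 1.02*n^2 - 8.02*n + 1.37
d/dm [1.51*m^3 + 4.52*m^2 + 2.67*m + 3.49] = 4.53*m^2 + 9.04*m + 2.67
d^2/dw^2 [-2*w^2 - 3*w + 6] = -4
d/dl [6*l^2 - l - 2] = 12*l - 1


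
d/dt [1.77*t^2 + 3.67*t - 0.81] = 3.54*t + 3.67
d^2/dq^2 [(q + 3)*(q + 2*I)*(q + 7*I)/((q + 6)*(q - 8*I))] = (q^3*(-264 - 102*I) + q^2*(-5148 - 864*I) + q*(-23112 - 2016*I) - 37776 - 24768*I)/(q^6 + q^5*(18 - 24*I) + q^4*(-84 - 432*I) + q^3*(-3240 - 2080*I) + q^2*(-20736 + 4032*I) + q*(-41472 + 55296*I) + 110592*I)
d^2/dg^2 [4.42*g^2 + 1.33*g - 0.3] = 8.84000000000000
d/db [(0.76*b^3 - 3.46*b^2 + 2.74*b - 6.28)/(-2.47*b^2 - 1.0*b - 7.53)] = (-1.8772*b^4 - 1.52*b^3 - 6.9406*b^2 + 21.0844*b - 26.9122)/(6.1009*b^4 + 4.94*b^3 + 38.1982*b^2 + 15.06*b + 56.7009)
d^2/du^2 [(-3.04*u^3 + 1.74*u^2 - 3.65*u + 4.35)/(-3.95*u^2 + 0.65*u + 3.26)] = (-5.6843418860808e-14*u^5 - 5.6843418860808e-14*u^4 + 185.82431*u^3 - 503.01057*u^2 + 542.865474*u - 168.158398)/(61.629875*u^6 - 30.424875*u^5 - 147.585825*u^4 + 49.945675*u^3 + 121.80501*u^2 - 20.72382*u - 34.645976)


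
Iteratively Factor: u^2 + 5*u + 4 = (u + 4)*(u + 1)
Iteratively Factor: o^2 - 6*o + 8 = (o - 4)*(o - 2)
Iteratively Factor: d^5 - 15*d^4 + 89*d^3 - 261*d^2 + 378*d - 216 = (d - 3)*(d^4 - 12*d^3 + 53*d^2 - 102*d + 72) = (d - 3)*(d - 2)*(d^3 - 10*d^2 + 33*d - 36) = (d - 4)*(d - 3)*(d - 2)*(d^2 - 6*d + 9) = (d - 4)*(d - 3)^2*(d - 2)*(d - 3)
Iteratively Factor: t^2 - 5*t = (t - 5)*(t)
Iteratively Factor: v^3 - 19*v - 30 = (v + 2)*(v^2 - 2*v - 15) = (v - 5)*(v + 2)*(v + 3)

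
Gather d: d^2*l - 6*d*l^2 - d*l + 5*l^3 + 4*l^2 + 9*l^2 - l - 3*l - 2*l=d^2*l + d*(-6*l^2 - l) + 5*l^3 + 13*l^2 - 6*l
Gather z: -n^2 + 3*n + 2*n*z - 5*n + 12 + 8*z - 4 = -n^2 - 2*n + z*(2*n + 8) + 8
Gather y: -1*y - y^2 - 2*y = -y^2 - 3*y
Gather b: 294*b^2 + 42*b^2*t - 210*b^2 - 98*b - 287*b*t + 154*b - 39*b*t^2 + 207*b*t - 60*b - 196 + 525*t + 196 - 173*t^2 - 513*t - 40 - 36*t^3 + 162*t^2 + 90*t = b^2*(42*t + 84) + b*(-39*t^2 - 80*t - 4) - 36*t^3 - 11*t^2 + 102*t - 40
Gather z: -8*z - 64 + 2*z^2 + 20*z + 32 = 2*z^2 + 12*z - 32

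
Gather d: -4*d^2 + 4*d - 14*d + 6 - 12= -4*d^2 - 10*d - 6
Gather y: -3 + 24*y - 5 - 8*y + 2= 16*y - 6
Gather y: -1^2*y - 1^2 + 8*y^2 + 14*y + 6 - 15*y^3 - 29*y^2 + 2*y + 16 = -15*y^3 - 21*y^2 + 15*y + 21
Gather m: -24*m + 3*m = -21*m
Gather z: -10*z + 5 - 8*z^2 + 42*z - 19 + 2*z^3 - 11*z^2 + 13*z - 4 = 2*z^3 - 19*z^2 + 45*z - 18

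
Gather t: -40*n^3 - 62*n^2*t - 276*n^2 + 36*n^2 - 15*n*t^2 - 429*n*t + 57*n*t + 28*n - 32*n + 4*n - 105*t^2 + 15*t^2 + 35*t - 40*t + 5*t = -40*n^3 - 240*n^2 + t^2*(-15*n - 90) + t*(-62*n^2 - 372*n)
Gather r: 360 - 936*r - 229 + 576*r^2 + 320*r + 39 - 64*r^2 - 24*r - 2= 512*r^2 - 640*r + 168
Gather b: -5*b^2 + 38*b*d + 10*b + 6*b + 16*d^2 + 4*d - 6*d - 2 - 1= -5*b^2 + b*(38*d + 16) + 16*d^2 - 2*d - 3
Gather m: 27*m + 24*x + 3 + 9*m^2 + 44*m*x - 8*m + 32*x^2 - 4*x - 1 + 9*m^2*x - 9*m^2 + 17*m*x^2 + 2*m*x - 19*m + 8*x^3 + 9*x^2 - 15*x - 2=9*m^2*x + m*(17*x^2 + 46*x) + 8*x^3 + 41*x^2 + 5*x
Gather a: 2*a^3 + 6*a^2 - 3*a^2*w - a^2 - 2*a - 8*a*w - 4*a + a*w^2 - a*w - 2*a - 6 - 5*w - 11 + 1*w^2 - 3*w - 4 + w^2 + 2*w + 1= 2*a^3 + a^2*(5 - 3*w) + a*(w^2 - 9*w - 8) + 2*w^2 - 6*w - 20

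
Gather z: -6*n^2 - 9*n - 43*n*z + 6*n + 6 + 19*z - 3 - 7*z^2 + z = -6*n^2 - 3*n - 7*z^2 + z*(20 - 43*n) + 3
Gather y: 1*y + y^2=y^2 + y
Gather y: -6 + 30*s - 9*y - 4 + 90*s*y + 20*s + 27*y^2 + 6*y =50*s + 27*y^2 + y*(90*s - 3) - 10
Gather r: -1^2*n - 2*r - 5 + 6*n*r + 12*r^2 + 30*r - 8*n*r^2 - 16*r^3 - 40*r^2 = -n - 16*r^3 + r^2*(-8*n - 28) + r*(6*n + 28) - 5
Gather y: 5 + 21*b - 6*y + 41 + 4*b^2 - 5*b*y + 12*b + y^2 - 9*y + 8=4*b^2 + 33*b + y^2 + y*(-5*b - 15) + 54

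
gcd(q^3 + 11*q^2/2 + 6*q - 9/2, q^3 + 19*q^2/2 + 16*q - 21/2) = q^2 + 5*q/2 - 3/2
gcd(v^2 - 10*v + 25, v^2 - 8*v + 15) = v - 5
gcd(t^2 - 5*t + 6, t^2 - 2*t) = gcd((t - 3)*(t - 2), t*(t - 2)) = t - 2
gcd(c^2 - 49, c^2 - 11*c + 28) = c - 7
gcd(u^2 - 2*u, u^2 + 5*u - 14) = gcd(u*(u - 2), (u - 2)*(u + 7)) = u - 2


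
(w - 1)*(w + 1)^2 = w^3 + w^2 - w - 1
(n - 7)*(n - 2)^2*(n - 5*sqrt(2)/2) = n^4 - 11*n^3 - 5*sqrt(2)*n^3/2 + 32*n^2 + 55*sqrt(2)*n^2/2 - 80*sqrt(2)*n - 28*n + 70*sqrt(2)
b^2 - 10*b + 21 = (b - 7)*(b - 3)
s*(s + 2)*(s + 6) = s^3 + 8*s^2 + 12*s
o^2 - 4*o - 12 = (o - 6)*(o + 2)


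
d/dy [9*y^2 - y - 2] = 18*y - 1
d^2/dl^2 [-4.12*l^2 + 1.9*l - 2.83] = -8.24000000000000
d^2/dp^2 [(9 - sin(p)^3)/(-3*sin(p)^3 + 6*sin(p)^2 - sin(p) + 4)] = (-18*sin(p)^8 - 24*sin(p)^7 + 675*sin(p)^6 - 1852*sin(p)^5 + 566*sin(p)^4 + 3212*sin(p)^3 - 2985*sin(p)^2 - 192*sin(p) + 414)/(3*sin(p)^3 - 6*sin(p)^2 + sin(p) - 4)^3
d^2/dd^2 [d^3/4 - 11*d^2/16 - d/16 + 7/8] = 3*d/2 - 11/8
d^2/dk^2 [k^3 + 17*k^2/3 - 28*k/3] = 6*k + 34/3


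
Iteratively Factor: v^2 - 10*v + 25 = (v - 5)*(v - 5)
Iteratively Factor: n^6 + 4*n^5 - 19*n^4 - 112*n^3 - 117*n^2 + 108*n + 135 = (n + 1)*(n^5 + 3*n^4 - 22*n^3 - 90*n^2 - 27*n + 135) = (n + 1)*(n + 3)*(n^4 - 22*n^2 - 24*n + 45) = (n - 1)*(n + 1)*(n + 3)*(n^3 + n^2 - 21*n - 45) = (n - 5)*(n - 1)*(n + 1)*(n + 3)*(n^2 + 6*n + 9) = (n - 5)*(n - 1)*(n + 1)*(n + 3)^2*(n + 3)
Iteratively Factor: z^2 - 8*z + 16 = (z - 4)*(z - 4)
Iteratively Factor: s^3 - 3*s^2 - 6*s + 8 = (s + 2)*(s^2 - 5*s + 4) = (s - 4)*(s + 2)*(s - 1)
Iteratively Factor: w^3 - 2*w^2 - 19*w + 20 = (w - 1)*(w^2 - w - 20) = (w - 1)*(w + 4)*(w - 5)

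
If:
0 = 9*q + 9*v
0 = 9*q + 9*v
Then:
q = -v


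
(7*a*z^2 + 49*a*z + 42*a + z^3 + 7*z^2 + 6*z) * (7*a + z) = 49*a^2*z^2 + 343*a^2*z + 294*a^2 + 14*a*z^3 + 98*a*z^2 + 84*a*z + z^4 + 7*z^3 + 6*z^2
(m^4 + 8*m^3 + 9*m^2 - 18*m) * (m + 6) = m^5 + 14*m^4 + 57*m^3 + 36*m^2 - 108*m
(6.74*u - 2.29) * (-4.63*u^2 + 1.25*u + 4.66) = -31.2062*u^3 + 19.0277*u^2 + 28.5459*u - 10.6714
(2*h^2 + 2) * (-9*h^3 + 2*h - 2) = -18*h^5 - 14*h^3 - 4*h^2 + 4*h - 4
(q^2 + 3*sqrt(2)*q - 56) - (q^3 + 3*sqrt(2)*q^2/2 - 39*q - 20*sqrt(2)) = -q^3 - 3*sqrt(2)*q^2/2 + q^2 + 3*sqrt(2)*q + 39*q - 56 + 20*sqrt(2)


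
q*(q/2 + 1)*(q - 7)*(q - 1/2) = q^4/2 - 11*q^3/4 - 23*q^2/4 + 7*q/2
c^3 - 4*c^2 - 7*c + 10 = (c - 5)*(c - 1)*(c + 2)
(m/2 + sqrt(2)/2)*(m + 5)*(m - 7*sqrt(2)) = m^3/2 - 3*sqrt(2)*m^2 + 5*m^2/2 - 15*sqrt(2)*m - 7*m - 35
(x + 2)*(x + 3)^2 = x^3 + 8*x^2 + 21*x + 18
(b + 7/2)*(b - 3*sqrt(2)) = b^2 - 3*sqrt(2)*b + 7*b/2 - 21*sqrt(2)/2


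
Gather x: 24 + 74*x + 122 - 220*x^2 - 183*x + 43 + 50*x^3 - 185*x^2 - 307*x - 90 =50*x^3 - 405*x^2 - 416*x + 99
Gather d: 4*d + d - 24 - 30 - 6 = 5*d - 60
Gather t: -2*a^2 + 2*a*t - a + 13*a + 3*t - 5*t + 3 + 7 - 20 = -2*a^2 + 12*a + t*(2*a - 2) - 10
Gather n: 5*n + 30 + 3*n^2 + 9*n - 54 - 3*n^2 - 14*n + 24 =0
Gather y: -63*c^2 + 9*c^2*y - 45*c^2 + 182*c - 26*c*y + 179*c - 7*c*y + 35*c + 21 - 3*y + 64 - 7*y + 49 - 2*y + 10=-108*c^2 + 396*c + y*(9*c^2 - 33*c - 12) + 144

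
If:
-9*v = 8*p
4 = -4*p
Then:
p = -1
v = 8/9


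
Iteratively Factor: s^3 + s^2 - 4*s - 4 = (s + 1)*(s^2 - 4) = (s - 2)*(s + 1)*(s + 2)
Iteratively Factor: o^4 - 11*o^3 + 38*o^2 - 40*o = (o - 4)*(o^3 - 7*o^2 + 10*o) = o*(o - 4)*(o^2 - 7*o + 10) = o*(o - 5)*(o - 4)*(o - 2)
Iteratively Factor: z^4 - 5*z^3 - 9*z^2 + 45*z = (z + 3)*(z^3 - 8*z^2 + 15*z) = z*(z + 3)*(z^2 - 8*z + 15) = z*(z - 3)*(z + 3)*(z - 5)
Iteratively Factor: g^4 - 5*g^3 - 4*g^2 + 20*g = (g - 5)*(g^3 - 4*g) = (g - 5)*(g + 2)*(g^2 - 2*g) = (g - 5)*(g - 2)*(g + 2)*(g)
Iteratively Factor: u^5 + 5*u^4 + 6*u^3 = (u)*(u^4 + 5*u^3 + 6*u^2) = u*(u + 2)*(u^3 + 3*u^2) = u^2*(u + 2)*(u^2 + 3*u) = u^3*(u + 2)*(u + 3)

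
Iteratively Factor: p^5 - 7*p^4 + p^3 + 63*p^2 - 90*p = (p + 3)*(p^4 - 10*p^3 + 31*p^2 - 30*p) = p*(p + 3)*(p^3 - 10*p^2 + 31*p - 30) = p*(p - 5)*(p + 3)*(p^2 - 5*p + 6) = p*(p - 5)*(p - 2)*(p + 3)*(p - 3)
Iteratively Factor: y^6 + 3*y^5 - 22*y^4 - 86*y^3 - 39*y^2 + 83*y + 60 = (y + 3)*(y^5 - 22*y^3 - 20*y^2 + 21*y + 20) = (y - 5)*(y + 3)*(y^4 + 5*y^3 + 3*y^2 - 5*y - 4) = (y - 5)*(y + 1)*(y + 3)*(y^3 + 4*y^2 - y - 4) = (y - 5)*(y + 1)^2*(y + 3)*(y^2 + 3*y - 4) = (y - 5)*(y - 1)*(y + 1)^2*(y + 3)*(y + 4)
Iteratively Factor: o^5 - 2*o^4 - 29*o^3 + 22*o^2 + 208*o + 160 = (o - 5)*(o^4 + 3*o^3 - 14*o^2 - 48*o - 32) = (o - 5)*(o + 2)*(o^3 + o^2 - 16*o - 16) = (o - 5)*(o + 2)*(o + 4)*(o^2 - 3*o - 4) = (o - 5)*(o - 4)*(o + 2)*(o + 4)*(o + 1)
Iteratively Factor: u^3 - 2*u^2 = (u)*(u^2 - 2*u) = u*(u - 2)*(u)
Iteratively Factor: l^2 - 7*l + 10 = (l - 5)*(l - 2)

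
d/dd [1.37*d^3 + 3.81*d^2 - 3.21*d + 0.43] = 4.11*d^2 + 7.62*d - 3.21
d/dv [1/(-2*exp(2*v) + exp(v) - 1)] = (4*exp(v) - 1)*exp(v)/(2*exp(2*v) - exp(v) + 1)^2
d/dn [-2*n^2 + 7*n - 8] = 7 - 4*n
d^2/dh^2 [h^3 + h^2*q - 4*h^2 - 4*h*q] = 6*h + 2*q - 8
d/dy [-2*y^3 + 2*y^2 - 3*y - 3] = -6*y^2 + 4*y - 3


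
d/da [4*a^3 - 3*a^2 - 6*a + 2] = 12*a^2 - 6*a - 6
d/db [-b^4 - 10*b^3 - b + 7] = -4*b^3 - 30*b^2 - 1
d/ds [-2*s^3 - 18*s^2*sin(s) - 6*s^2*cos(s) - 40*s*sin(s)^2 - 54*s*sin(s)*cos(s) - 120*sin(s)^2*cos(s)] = 6*s^2*sin(s) - 18*s^2*cos(s) - 6*s^2 - 36*s*sin(s) - 40*s*sin(2*s) - 12*s*cos(s) - 54*s*cos(2*s) + 30*sin(s) - 27*sin(2*s) - 90*sin(3*s) + 20*cos(2*s) - 20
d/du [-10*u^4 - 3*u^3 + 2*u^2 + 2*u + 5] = -40*u^3 - 9*u^2 + 4*u + 2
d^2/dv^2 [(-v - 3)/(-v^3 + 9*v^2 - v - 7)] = 2*((v + 3)*(3*v^2 - 18*v + 1)^2 + (-3*v^2 + 18*v - 3*(v - 3)*(v + 3) - 1)*(v^3 - 9*v^2 + v + 7))/(v^3 - 9*v^2 + v + 7)^3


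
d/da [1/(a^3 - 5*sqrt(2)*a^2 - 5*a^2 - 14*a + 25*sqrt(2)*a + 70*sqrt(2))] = (-3*a^2 + 10*a + 10*sqrt(2)*a - 25*sqrt(2) + 14)/(a^3 - 5*sqrt(2)*a^2 - 5*a^2 - 14*a + 25*sqrt(2)*a + 70*sqrt(2))^2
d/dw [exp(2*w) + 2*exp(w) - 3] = 2*(exp(w) + 1)*exp(w)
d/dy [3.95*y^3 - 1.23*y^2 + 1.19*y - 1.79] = 11.85*y^2 - 2.46*y + 1.19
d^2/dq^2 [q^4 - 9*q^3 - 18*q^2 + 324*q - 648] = 12*q^2 - 54*q - 36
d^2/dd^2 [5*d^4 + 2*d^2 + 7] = 60*d^2 + 4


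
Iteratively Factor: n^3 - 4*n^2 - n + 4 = (n - 4)*(n^2 - 1) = (n - 4)*(n - 1)*(n + 1)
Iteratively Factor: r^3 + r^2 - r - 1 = (r - 1)*(r^2 + 2*r + 1) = (r - 1)*(r + 1)*(r + 1)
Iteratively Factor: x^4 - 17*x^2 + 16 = (x + 4)*(x^3 - 4*x^2 - x + 4) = (x + 1)*(x + 4)*(x^2 - 5*x + 4) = (x - 4)*(x + 1)*(x + 4)*(x - 1)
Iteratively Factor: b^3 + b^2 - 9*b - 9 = (b - 3)*(b^2 + 4*b + 3) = (b - 3)*(b + 3)*(b + 1)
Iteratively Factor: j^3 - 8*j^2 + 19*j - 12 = (j - 4)*(j^2 - 4*j + 3) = (j - 4)*(j - 3)*(j - 1)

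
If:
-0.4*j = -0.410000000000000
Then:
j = 1.02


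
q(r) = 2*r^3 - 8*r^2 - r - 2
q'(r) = 6*r^2 - 16*r - 1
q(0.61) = -5.13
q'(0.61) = -8.53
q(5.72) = 104.83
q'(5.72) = 103.79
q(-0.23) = -2.22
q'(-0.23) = 3.00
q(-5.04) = -456.22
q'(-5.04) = 232.05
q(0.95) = -8.46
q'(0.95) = -10.78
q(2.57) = -23.46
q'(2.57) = -2.49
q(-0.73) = -6.31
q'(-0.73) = 13.88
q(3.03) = -22.84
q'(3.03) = 5.61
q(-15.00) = -8537.00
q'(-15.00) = 1589.00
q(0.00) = -2.00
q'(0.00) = -1.00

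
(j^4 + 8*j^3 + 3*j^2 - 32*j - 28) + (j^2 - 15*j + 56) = j^4 + 8*j^3 + 4*j^2 - 47*j + 28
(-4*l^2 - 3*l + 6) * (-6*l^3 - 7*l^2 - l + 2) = 24*l^5 + 46*l^4 - 11*l^3 - 47*l^2 - 12*l + 12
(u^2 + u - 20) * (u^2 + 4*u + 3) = u^4 + 5*u^3 - 13*u^2 - 77*u - 60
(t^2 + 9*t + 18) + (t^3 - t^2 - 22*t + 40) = t^3 - 13*t + 58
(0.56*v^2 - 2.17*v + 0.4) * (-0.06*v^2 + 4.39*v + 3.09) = -0.0336*v^4 + 2.5886*v^3 - 7.8199*v^2 - 4.9493*v + 1.236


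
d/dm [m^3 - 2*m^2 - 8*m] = 3*m^2 - 4*m - 8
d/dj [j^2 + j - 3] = 2*j + 1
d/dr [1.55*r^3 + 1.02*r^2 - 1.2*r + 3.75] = 4.65*r^2 + 2.04*r - 1.2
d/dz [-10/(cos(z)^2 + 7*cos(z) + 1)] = -10*(2*cos(z) + 7)*sin(z)/(cos(z)^2 + 7*cos(z) + 1)^2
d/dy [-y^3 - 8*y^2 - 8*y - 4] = -3*y^2 - 16*y - 8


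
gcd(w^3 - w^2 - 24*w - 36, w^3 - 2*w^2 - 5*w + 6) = w + 2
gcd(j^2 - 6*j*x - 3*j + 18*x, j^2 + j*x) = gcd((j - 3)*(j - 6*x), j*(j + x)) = 1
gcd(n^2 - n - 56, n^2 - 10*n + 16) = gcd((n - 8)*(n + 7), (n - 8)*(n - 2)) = n - 8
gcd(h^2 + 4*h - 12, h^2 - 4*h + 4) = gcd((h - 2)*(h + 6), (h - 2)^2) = h - 2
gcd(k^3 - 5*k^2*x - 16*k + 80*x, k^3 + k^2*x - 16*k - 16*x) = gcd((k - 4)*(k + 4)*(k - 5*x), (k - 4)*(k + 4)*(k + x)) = k^2 - 16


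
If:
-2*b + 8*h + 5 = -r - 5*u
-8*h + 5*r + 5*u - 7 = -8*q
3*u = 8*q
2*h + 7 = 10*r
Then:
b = 503*u/70 + 4/5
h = 8*u/7 - 1/2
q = 3*u/8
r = 8*u/35 + 3/5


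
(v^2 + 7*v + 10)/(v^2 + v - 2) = (v + 5)/(v - 1)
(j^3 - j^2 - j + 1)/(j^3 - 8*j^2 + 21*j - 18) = (j^3 - j^2 - j + 1)/(j^3 - 8*j^2 + 21*j - 18)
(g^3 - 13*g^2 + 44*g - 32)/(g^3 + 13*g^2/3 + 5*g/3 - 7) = 3*(g^2 - 12*g + 32)/(3*g^2 + 16*g + 21)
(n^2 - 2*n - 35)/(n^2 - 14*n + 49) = (n + 5)/(n - 7)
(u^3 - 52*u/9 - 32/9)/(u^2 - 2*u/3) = (9*u^3 - 52*u - 32)/(3*u*(3*u - 2))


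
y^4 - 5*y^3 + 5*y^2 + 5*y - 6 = (y - 3)*(y - 2)*(y - 1)*(y + 1)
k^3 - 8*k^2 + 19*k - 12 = (k - 4)*(k - 3)*(k - 1)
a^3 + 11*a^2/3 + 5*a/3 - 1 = (a - 1/3)*(a + 1)*(a + 3)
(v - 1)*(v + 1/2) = v^2 - v/2 - 1/2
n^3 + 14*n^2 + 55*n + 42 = (n + 1)*(n + 6)*(n + 7)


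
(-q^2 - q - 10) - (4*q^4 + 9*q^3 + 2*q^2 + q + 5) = -4*q^4 - 9*q^3 - 3*q^2 - 2*q - 15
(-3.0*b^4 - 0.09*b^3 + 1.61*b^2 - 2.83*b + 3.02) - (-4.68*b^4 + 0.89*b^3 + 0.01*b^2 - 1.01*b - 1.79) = 1.68*b^4 - 0.98*b^3 + 1.6*b^2 - 1.82*b + 4.81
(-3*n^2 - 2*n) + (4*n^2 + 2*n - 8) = n^2 - 8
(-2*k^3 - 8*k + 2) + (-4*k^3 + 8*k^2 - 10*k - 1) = -6*k^3 + 8*k^2 - 18*k + 1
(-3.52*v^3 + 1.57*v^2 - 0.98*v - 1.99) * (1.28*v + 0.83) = -4.5056*v^4 - 0.911999999999999*v^3 + 0.0487*v^2 - 3.3606*v - 1.6517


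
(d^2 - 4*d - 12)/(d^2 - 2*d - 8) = (d - 6)/(d - 4)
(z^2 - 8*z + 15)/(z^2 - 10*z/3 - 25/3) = 3*(z - 3)/(3*z + 5)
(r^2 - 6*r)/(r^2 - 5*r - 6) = r/(r + 1)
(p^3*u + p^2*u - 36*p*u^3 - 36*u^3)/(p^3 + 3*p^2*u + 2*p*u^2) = u*(p^3 + p^2 - 36*p*u^2 - 36*u^2)/(p*(p^2 + 3*p*u + 2*u^2))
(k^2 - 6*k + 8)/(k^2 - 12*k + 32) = (k - 2)/(k - 8)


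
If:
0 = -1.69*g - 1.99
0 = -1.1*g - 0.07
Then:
No Solution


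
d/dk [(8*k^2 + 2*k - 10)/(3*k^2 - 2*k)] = 2*(-11*k^2 + 30*k - 10)/(k^2*(9*k^2 - 12*k + 4))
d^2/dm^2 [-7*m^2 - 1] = -14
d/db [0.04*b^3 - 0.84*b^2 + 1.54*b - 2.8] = 0.12*b^2 - 1.68*b + 1.54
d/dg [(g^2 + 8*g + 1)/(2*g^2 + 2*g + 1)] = 2*(-7*g^2 - g + 3)/(4*g^4 + 8*g^3 + 8*g^2 + 4*g + 1)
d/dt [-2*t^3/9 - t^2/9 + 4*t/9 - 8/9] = -2*t^2/3 - 2*t/9 + 4/9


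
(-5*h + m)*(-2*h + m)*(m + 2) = 10*h^2*m + 20*h^2 - 7*h*m^2 - 14*h*m + m^3 + 2*m^2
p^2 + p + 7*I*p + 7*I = (p + 1)*(p + 7*I)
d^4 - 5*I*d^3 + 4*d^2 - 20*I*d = d*(d - 5*I)*(d - 2*I)*(d + 2*I)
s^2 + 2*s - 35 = (s - 5)*(s + 7)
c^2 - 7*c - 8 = (c - 8)*(c + 1)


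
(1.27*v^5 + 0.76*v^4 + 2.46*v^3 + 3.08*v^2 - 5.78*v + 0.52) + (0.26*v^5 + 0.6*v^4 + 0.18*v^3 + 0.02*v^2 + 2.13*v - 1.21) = 1.53*v^5 + 1.36*v^4 + 2.64*v^3 + 3.1*v^2 - 3.65*v - 0.69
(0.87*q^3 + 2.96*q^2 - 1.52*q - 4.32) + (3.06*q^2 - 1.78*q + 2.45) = 0.87*q^3 + 6.02*q^2 - 3.3*q - 1.87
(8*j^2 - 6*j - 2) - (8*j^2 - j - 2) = -5*j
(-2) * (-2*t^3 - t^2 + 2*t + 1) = 4*t^3 + 2*t^2 - 4*t - 2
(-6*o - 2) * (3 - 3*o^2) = 18*o^3 + 6*o^2 - 18*o - 6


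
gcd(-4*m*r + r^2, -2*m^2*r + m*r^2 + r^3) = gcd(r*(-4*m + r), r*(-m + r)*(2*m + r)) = r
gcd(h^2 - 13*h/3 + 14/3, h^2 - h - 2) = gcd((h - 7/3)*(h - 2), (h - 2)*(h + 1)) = h - 2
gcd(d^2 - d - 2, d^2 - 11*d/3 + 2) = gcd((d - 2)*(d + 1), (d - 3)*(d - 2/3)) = 1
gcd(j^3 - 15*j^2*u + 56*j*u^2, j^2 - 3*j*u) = j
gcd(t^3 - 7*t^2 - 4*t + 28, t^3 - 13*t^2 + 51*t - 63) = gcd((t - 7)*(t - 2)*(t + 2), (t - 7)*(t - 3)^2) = t - 7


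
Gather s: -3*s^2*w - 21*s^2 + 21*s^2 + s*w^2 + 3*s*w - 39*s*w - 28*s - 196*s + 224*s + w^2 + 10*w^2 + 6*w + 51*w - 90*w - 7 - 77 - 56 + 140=-3*s^2*w + s*(w^2 - 36*w) + 11*w^2 - 33*w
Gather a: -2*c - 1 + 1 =-2*c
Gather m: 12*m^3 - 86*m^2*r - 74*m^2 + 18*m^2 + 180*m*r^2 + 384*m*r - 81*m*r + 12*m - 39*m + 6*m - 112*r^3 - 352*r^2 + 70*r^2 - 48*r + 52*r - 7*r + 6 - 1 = 12*m^3 + m^2*(-86*r - 56) + m*(180*r^2 + 303*r - 21) - 112*r^3 - 282*r^2 - 3*r + 5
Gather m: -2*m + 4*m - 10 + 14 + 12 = 2*m + 16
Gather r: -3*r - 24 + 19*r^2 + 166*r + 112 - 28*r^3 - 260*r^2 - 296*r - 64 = -28*r^3 - 241*r^2 - 133*r + 24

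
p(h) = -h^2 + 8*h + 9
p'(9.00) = -10.00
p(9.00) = 0.00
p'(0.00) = 8.00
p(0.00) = 9.00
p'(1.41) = 5.18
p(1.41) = 18.29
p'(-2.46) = 12.92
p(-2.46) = -16.73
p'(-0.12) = 8.24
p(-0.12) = 8.03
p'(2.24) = 3.52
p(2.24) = 21.90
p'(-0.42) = 8.84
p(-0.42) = 5.46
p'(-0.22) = 8.44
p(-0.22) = 7.19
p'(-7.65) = 23.30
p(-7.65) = -110.72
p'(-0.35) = 8.70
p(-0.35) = 6.08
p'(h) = 8 - 2*h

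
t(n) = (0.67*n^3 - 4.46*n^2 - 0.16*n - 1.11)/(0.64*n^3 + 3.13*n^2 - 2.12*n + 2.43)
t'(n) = (-1.92*n^2 - 6.26*n + 2.12)*(0.67*n^3 - 4.46*n^2 - 0.16*n - 1.11)/(0.64*n^3 + 3.13*n^2 - 2.12*n + 2.43)^2 + (2.01*n^2 - 8.92*n - 0.16)/(0.64*n^3 + 3.13*n^2 - 2.12*n + 2.43)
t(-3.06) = -3.10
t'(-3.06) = 1.80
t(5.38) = -0.15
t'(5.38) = 0.13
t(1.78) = -0.96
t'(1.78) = 0.40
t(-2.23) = -1.94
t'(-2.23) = 1.09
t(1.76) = -0.97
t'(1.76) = 0.40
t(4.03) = -0.35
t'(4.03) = 0.18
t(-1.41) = -1.18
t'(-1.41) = 0.81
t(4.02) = -0.35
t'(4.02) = 0.18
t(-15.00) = 2.30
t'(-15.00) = 0.13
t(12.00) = 0.33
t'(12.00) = 0.04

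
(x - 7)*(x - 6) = x^2 - 13*x + 42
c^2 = c^2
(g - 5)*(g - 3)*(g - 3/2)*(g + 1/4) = g^4 - 37*g^3/4 + 197*g^2/8 - 63*g/4 - 45/8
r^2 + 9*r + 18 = (r + 3)*(r + 6)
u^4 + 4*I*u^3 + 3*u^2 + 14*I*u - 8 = (u - 2*I)*(u + I)^2*(u + 4*I)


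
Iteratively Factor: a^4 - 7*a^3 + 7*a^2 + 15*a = (a - 3)*(a^3 - 4*a^2 - 5*a) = a*(a - 3)*(a^2 - 4*a - 5) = a*(a - 3)*(a + 1)*(a - 5)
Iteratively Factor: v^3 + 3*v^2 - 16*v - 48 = (v + 3)*(v^2 - 16) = (v + 3)*(v + 4)*(v - 4)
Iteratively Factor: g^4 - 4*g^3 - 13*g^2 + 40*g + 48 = (g - 4)*(g^3 - 13*g - 12) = (g - 4)^2*(g^2 + 4*g + 3) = (g - 4)^2*(g + 1)*(g + 3)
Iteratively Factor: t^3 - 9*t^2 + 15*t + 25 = (t + 1)*(t^2 - 10*t + 25) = (t - 5)*(t + 1)*(t - 5)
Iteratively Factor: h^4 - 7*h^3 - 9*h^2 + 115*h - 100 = (h + 4)*(h^3 - 11*h^2 + 35*h - 25) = (h - 1)*(h + 4)*(h^2 - 10*h + 25) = (h - 5)*(h - 1)*(h + 4)*(h - 5)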